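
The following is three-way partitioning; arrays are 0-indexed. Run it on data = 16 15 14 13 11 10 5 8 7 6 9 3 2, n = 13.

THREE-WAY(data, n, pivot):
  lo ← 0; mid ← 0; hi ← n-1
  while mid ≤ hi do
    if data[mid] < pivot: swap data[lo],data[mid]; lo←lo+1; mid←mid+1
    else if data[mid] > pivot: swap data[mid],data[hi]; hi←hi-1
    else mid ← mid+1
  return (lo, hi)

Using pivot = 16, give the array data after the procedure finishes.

pivot = 16; lo=0, mid=0, hi=12
data[mid]=16=16: mid=1
data[mid]=15<16: swap data[0],data[1]; lo=1,mid=2 → 15 16 14 13 11 10 5 8 7 6 9 3 2
data[mid]=14<16: swap data[1],data[2]; lo=2,mid=3 → 15 14 16 13 11 10 5 8 7 6 9 3 2
data[mid]=13<16: swap data[2],data[3]; lo=3,mid=4 → 15 14 13 16 11 10 5 8 7 6 9 3 2
data[mid]=11<16: swap data[3],data[4]; lo=4,mid=5 → 15 14 13 11 16 10 5 8 7 6 9 3 2
data[mid]=10<16: swap data[4],data[5]; lo=5,mid=6 → 15 14 13 11 10 16 5 8 7 6 9 3 2
data[mid]=5<16: swap data[5],data[6]; lo=6,mid=7 → 15 14 13 11 10 5 16 8 7 6 9 3 2
data[mid]=8<16: swap data[6],data[7]; lo=7,mid=8 → 15 14 13 11 10 5 8 16 7 6 9 3 2
data[mid]=7<16: swap data[7],data[8]; lo=8,mid=9 → 15 14 13 11 10 5 8 7 16 6 9 3 2
data[mid]=6<16: swap data[8],data[9]; lo=9,mid=10 → 15 14 13 11 10 5 8 7 6 16 9 3 2
data[mid]=9<16: swap data[9],data[10]; lo=10,mid=11 → 15 14 13 11 10 5 8 7 6 9 16 3 2
data[mid]=3<16: swap data[10],data[11]; lo=11,mid=12 → 15 14 13 11 10 5 8 7 6 9 3 16 2
data[mid]=2<16: swap data[11],data[12]; lo=12,mid=13 → 15 14 13 11 10 5 8 7 6 9 3 2 16
end: lo=12, hi=12; data = 15 14 13 11 10 5 8 7 6 9 3 2 16

15 14 13 11 10 5 8 7 6 9 3 2 16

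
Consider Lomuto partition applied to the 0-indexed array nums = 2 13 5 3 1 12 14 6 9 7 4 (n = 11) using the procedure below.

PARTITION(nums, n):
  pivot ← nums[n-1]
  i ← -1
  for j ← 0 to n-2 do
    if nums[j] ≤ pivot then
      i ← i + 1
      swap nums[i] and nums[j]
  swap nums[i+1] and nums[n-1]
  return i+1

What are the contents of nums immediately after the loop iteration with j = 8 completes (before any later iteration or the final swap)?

2 3 1 13 5 12 14 6 9 7 4

pivot = nums[10] = 4; i = -1
j=0: nums[0]=2 ≤ 4 → i=0, swap nums[0],nums[0] (no change) → 2 13 5 3 1 12 14 6 9 7 4
j=1: nums[1]=13 > 4 → no swap
j=2: nums[2]=5 > 4 → no swap
j=3: nums[3]=3 ≤ 4 → i=1, swap nums[1],nums[3] → 2 3 5 13 1 12 14 6 9 7 4
j=4: nums[4]=1 ≤ 4 → i=2, swap nums[2],nums[4] → 2 3 1 13 5 12 14 6 9 7 4
j=5: nums[5]=12 > 4 → no swap
j=6: nums[6]=14 > 4 → no swap
j=7: nums[7]=6 > 4 → no swap
j=8: nums[8]=9 > 4 → no swap
(after j=8) nums = 2 3 1 13 5 12 14 6 9 7 4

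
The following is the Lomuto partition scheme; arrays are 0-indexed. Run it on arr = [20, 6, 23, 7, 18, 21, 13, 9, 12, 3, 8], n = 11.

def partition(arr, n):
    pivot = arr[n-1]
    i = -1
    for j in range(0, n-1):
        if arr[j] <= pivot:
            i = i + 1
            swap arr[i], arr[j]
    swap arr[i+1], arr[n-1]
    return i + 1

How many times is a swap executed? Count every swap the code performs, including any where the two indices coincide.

4

pivot = arr[10] = 8; i = -1
j=0: arr[0]=20 > 8 → no swap
j=1: arr[1]=6 ≤ 8 → i=0, swap arr[0],arr[1] → [6, 20, 23, 7, 18, 21, 13, 9, 12, 3, 8]
j=2: arr[2]=23 > 8 → no swap
j=3: arr[3]=7 ≤ 8 → i=1, swap arr[1],arr[3] → [6, 7, 23, 20, 18, 21, 13, 9, 12, 3, 8]
j=4: arr[4]=18 > 8 → no swap
j=5: arr[5]=21 > 8 → no swap
j=6: arr[6]=13 > 8 → no swap
j=7: arr[7]=9 > 8 → no swap
j=8: arr[8]=12 > 8 → no swap
j=9: arr[9]=3 ≤ 8 → i=2, swap arr[2],arr[9] → [6, 7, 3, 20, 18, 21, 13, 9, 12, 23, 8]
final swap arr[3],arr[10] → [6, 7, 3, 8, 18, 21, 13, 9, 12, 23, 20]; return 3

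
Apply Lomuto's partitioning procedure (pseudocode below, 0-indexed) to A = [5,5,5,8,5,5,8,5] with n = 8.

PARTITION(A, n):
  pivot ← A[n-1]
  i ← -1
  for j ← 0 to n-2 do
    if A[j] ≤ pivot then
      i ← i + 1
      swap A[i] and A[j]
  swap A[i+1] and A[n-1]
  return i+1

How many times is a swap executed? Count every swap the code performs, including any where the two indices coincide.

6

pivot=5, i=-1
j=0: 5≤5, i=0, swap(0,0) ⇒ [5,5,5,8,5,5,8,5]
j=1: 5≤5, i=1, swap(1,1) ⇒ [5,5,5,8,5,5,8,5]
j=2: 5≤5, i=2, swap(2,2) ⇒ [5,5,5,8,5,5,8,5]
j=3: 8>5, skip
j=4: 5≤5, i=3, swap(3,4) ⇒ [5,5,5,5,8,5,8,5]
j=5: 5≤5, i=4, swap(4,5) ⇒ [5,5,5,5,5,8,8,5]
j=6: 8>5, skip
swap(5,7) ⇒ [5,5,5,5,5,5,8,8]; return 5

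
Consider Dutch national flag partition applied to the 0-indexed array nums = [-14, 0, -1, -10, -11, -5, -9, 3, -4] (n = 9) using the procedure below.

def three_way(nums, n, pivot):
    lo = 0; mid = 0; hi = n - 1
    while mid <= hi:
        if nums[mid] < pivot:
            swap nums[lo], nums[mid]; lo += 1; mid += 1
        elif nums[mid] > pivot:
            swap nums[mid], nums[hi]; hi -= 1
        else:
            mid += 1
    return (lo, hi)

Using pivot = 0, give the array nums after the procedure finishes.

[-14, -1, -10, -11, -5, -9, -4, 0, 3]

pivot = 0; lo=0, mid=0, hi=8
nums[mid]=-14<0: swap nums[0],nums[0]; lo=1,mid=1 → [-14, 0, -1, -10, -11, -5, -9, 3, -4]
nums[mid]=0=0: mid=2
nums[mid]=-1<0: swap nums[1],nums[2]; lo=2,mid=3 → [-14, -1, 0, -10, -11, -5, -9, 3, -4]
nums[mid]=-10<0: swap nums[2],nums[3]; lo=3,mid=4 → [-14, -1, -10, 0, -11, -5, -9, 3, -4]
nums[mid]=-11<0: swap nums[3],nums[4]; lo=4,mid=5 → [-14, -1, -10, -11, 0, -5, -9, 3, -4]
nums[mid]=-5<0: swap nums[4],nums[5]; lo=5,mid=6 → [-14, -1, -10, -11, -5, 0, -9, 3, -4]
nums[mid]=-9<0: swap nums[5],nums[6]; lo=6,mid=7 → [-14, -1, -10, -11, -5, -9, 0, 3, -4]
nums[mid]=3>0: swap nums[7],nums[8]; hi=7 → [-14, -1, -10, -11, -5, -9, 0, -4, 3]
nums[mid]=-4<0: swap nums[6],nums[7]; lo=7,mid=8 → [-14, -1, -10, -11, -5, -9, -4, 0, 3]
end: lo=7, hi=7; nums = [-14, -1, -10, -11, -5, -9, -4, 0, 3]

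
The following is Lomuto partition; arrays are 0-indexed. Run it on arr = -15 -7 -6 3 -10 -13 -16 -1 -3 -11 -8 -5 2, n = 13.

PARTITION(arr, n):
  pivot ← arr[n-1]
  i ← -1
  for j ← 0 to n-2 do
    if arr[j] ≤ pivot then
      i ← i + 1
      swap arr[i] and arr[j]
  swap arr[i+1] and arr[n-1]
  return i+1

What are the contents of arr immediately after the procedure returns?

-15 -7 -6 -10 -13 -16 -1 -3 -11 -8 -5 2 3

pivot = arr[12] = 2; i = -1
j=0: arr[0]=-15 ≤ 2 → i=0, swap arr[0],arr[0] (no change) → -15 -7 -6 3 -10 -13 -16 -1 -3 -11 -8 -5 2
j=1: arr[1]=-7 ≤ 2 → i=1, swap arr[1],arr[1] (no change) → -15 -7 -6 3 -10 -13 -16 -1 -3 -11 -8 -5 2
j=2: arr[2]=-6 ≤ 2 → i=2, swap arr[2],arr[2] (no change) → -15 -7 -6 3 -10 -13 -16 -1 -3 -11 -8 -5 2
j=3: arr[3]=3 > 2 → no swap
j=4: arr[4]=-10 ≤ 2 → i=3, swap arr[3],arr[4] → -15 -7 -6 -10 3 -13 -16 -1 -3 -11 -8 -5 2
j=5: arr[5]=-13 ≤ 2 → i=4, swap arr[4],arr[5] → -15 -7 -6 -10 -13 3 -16 -1 -3 -11 -8 -5 2
j=6: arr[6]=-16 ≤ 2 → i=5, swap arr[5],arr[6] → -15 -7 -6 -10 -13 -16 3 -1 -3 -11 -8 -5 2
j=7: arr[7]=-1 ≤ 2 → i=6, swap arr[6],arr[7] → -15 -7 -6 -10 -13 -16 -1 3 -3 -11 -8 -5 2
j=8: arr[8]=-3 ≤ 2 → i=7, swap arr[7],arr[8] → -15 -7 -6 -10 -13 -16 -1 -3 3 -11 -8 -5 2
j=9: arr[9]=-11 ≤ 2 → i=8, swap arr[8],arr[9] → -15 -7 -6 -10 -13 -16 -1 -3 -11 3 -8 -5 2
j=10: arr[10]=-8 ≤ 2 → i=9, swap arr[9],arr[10] → -15 -7 -6 -10 -13 -16 -1 -3 -11 -8 3 -5 2
j=11: arr[11]=-5 ≤ 2 → i=10, swap arr[10],arr[11] → -15 -7 -6 -10 -13 -16 -1 -3 -11 -8 -5 3 2
final swap arr[11],arr[12] → -15 -7 -6 -10 -13 -16 -1 -3 -11 -8 -5 2 3; return 11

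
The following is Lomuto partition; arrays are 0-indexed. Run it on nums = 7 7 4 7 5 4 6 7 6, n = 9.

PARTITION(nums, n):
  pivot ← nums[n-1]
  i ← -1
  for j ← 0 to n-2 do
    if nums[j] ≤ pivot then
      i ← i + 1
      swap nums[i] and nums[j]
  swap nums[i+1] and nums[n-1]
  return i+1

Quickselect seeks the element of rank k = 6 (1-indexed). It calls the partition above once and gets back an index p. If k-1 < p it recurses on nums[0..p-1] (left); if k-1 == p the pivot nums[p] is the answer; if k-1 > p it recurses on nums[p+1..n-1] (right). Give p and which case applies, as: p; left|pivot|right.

4; right

pivot = nums[8] = 6; i = -1
j=0: nums[0]=7 > 6 → no swap
j=1: nums[1]=7 > 6 → no swap
j=2: nums[2]=4 ≤ 6 → i=0, swap nums[0],nums[2] → 4 7 7 7 5 4 6 7 6
j=3: nums[3]=7 > 6 → no swap
j=4: nums[4]=5 ≤ 6 → i=1, swap nums[1],nums[4] → 4 5 7 7 7 4 6 7 6
j=5: nums[5]=4 ≤ 6 → i=2, swap nums[2],nums[5] → 4 5 4 7 7 7 6 7 6
j=6: nums[6]=6 ≤ 6 → i=3, swap nums[3],nums[6] → 4 5 4 6 7 7 7 7 6
j=7: nums[7]=7 > 6 → no swap
final swap nums[4],nums[8] → 4 5 4 6 6 7 7 7 7; return 4
p = 4; k-1 = 5 > 4 ⇒ right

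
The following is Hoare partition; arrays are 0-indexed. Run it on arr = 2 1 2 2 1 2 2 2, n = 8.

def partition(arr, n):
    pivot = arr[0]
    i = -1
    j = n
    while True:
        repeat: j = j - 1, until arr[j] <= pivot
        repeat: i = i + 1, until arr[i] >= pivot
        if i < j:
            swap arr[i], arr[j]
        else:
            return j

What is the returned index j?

pivot=2
j stops at 7 (2), i stops at 0 (2); swap ⇒ 2 1 2 2 1 2 2 2
j stops at 6 (2), i stops at 2 (2); swap ⇒ 2 1 2 2 1 2 2 2
j stops at 5 (2), i stops at 3 (2); swap ⇒ 2 1 2 2 1 2 2 2
j stops at 4, i stops at 5; i≥j ⇒ return 4. arr=2 1 2 2 1 2 2 2

4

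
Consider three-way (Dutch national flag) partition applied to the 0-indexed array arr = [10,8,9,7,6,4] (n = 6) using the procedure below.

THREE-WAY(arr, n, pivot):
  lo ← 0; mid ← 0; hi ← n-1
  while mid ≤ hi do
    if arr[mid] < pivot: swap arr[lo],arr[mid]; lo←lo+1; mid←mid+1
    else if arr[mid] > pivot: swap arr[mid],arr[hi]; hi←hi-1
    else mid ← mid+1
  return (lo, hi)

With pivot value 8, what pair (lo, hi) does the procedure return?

(3, 3)

pivot = 8; lo=0, mid=0, hi=5
arr[mid]=10>8: swap arr[0],arr[5]; hi=4 → [4,8,9,7,6,10]
arr[mid]=4<8: swap arr[0],arr[0]; lo=1,mid=1 → [4,8,9,7,6,10]
arr[mid]=8=8: mid=2
arr[mid]=9>8: swap arr[2],arr[4]; hi=3 → [4,8,6,7,9,10]
arr[mid]=6<8: swap arr[1],arr[2]; lo=2,mid=3 → [4,6,8,7,9,10]
arr[mid]=7<8: swap arr[2],arr[3]; lo=3,mid=4 → [4,6,7,8,9,10]
end: lo=3, hi=3; arr = [4,6,7,8,9,10]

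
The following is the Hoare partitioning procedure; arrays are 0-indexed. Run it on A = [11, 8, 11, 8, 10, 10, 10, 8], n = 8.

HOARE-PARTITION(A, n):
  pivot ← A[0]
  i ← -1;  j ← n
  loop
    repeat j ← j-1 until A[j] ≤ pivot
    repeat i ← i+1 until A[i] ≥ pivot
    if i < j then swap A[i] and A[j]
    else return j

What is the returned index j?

5

pivot=11
j stops at 7 (8), i stops at 0 (11); swap ⇒ [8, 8, 11, 8, 10, 10, 10, 11]
j stops at 6 (10), i stops at 2 (11); swap ⇒ [8, 8, 10, 8, 10, 10, 11, 11]
j stops at 5, i stops at 6; i≥j ⇒ return 5. A=[8, 8, 10, 8, 10, 10, 11, 11]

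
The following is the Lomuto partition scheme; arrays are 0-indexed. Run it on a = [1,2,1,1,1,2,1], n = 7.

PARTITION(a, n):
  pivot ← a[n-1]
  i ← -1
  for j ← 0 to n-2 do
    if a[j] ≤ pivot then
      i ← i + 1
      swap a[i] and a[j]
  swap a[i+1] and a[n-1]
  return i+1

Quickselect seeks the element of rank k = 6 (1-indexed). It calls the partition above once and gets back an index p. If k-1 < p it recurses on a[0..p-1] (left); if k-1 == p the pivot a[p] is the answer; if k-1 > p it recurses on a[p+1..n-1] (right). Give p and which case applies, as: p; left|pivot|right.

4; right

pivot=1, i=-1
j=0: 1≤1, i=0, swap(0,0) ⇒ [1,2,1,1,1,2,1]
j=1: 2>1, skip
j=2: 1≤1, i=1, swap(1,2) ⇒ [1,1,2,1,1,2,1]
j=3: 1≤1, i=2, swap(2,3) ⇒ [1,1,1,2,1,2,1]
j=4: 1≤1, i=3, swap(3,4) ⇒ [1,1,1,1,2,2,1]
j=5: 2>1, skip
swap(4,6) ⇒ [1,1,1,1,1,2,2]; return 4
p = 4; k-1 = 5 > 4 ⇒ right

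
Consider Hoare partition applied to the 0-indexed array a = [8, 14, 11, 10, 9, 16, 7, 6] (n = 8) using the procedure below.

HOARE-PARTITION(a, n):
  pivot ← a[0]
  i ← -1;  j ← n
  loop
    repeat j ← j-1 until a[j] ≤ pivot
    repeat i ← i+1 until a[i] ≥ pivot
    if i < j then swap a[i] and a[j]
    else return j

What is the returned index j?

1

pivot = a[0] = 8; i = -1, j = 8
j→7 (a[7]=6≤8), i→0 (a[0]=8≥8); i<j, swap → [6, 14, 11, 10, 9, 16, 7, 8]
j→6 (a[6]=7≤8), i→1 (a[1]=14≥8); i<j, swap → [6, 7, 11, 10, 9, 16, 14, 8]
j→1, i→2; i≥j, return j=1. a = [6, 7, 11, 10, 9, 16, 14, 8]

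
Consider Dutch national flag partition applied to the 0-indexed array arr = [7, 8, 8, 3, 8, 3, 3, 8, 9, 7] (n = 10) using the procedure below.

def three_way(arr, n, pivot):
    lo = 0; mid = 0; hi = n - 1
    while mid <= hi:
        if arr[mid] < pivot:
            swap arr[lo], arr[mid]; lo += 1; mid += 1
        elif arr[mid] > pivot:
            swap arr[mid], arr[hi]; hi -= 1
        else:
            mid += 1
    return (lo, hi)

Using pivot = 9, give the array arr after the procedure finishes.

lo=0 mid=0 hi=9
7<9: swap(0,0), lo=1 mid=1 ⇒ [7, 8, 8, 3, 8, 3, 3, 8, 9, 7]
8<9: swap(1,1), lo=2 mid=2 ⇒ [7, 8, 8, 3, 8, 3, 3, 8, 9, 7]
8<9: swap(2,2), lo=3 mid=3 ⇒ [7, 8, 8, 3, 8, 3, 3, 8, 9, 7]
3<9: swap(3,3), lo=4 mid=4 ⇒ [7, 8, 8, 3, 8, 3, 3, 8, 9, 7]
8<9: swap(4,4), lo=5 mid=5 ⇒ [7, 8, 8, 3, 8, 3, 3, 8, 9, 7]
3<9: swap(5,5), lo=6 mid=6 ⇒ [7, 8, 8, 3, 8, 3, 3, 8, 9, 7]
3<9: swap(6,6), lo=7 mid=7 ⇒ [7, 8, 8, 3, 8, 3, 3, 8, 9, 7]
8<9: swap(7,7), lo=8 mid=8 ⇒ [7, 8, 8, 3, 8, 3, 3, 8, 9, 7]
9=9: mid=9
7<9: swap(8,9), lo=9 mid=10 ⇒ [7, 8, 8, 3, 8, 3, 3, 8, 7, 9]
done. lo=9 hi=9; arr=[7, 8, 8, 3, 8, 3, 3, 8, 7, 9]

[7, 8, 8, 3, 8, 3, 3, 8, 7, 9]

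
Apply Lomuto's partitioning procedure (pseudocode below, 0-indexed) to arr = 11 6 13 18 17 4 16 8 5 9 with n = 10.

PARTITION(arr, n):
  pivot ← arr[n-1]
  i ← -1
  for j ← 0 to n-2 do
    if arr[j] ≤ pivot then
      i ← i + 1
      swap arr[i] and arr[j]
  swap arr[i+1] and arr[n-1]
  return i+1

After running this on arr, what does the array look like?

6 4 8 5 9 11 16 13 18 17

pivot=9, i=-1
j=0: 11>9, skip
j=1: 6≤9, i=0, swap(0,1) ⇒ 6 11 13 18 17 4 16 8 5 9
j=2: 13>9, skip
j=3: 18>9, skip
j=4: 17>9, skip
j=5: 4≤9, i=1, swap(1,5) ⇒ 6 4 13 18 17 11 16 8 5 9
j=6: 16>9, skip
j=7: 8≤9, i=2, swap(2,7) ⇒ 6 4 8 18 17 11 16 13 5 9
j=8: 5≤9, i=3, swap(3,8) ⇒ 6 4 8 5 17 11 16 13 18 9
swap(4,9) ⇒ 6 4 8 5 9 11 16 13 18 17; return 4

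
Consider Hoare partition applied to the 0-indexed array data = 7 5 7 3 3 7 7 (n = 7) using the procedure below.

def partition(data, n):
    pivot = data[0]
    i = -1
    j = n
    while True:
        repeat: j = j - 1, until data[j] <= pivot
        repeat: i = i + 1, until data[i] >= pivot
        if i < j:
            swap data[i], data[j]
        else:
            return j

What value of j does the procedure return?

4

pivot = data[0] = 7; i = -1, j = 7
j→6 (data[6]=7≤7), i→0 (data[0]=7≥7); i<j, swap → 7 5 7 3 3 7 7
j→5 (data[5]=7≤7), i→2 (data[2]=7≥7); i<j, swap → 7 5 7 3 3 7 7
j→4, i→5; i≥j, return j=4. data = 7 5 7 3 3 7 7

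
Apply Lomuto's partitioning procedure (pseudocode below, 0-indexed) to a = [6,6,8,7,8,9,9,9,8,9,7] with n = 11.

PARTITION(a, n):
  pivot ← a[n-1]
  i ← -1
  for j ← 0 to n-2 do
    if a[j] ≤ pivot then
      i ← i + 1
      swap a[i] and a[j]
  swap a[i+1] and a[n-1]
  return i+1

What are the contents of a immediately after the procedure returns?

pivot=7, i=-1
j=0: 6≤7, i=0, swap(0,0) ⇒ [6,6,8,7,8,9,9,9,8,9,7]
j=1: 6≤7, i=1, swap(1,1) ⇒ [6,6,8,7,8,9,9,9,8,9,7]
j=2: 8>7, skip
j=3: 7≤7, i=2, swap(2,3) ⇒ [6,6,7,8,8,9,9,9,8,9,7]
j=4: 8>7, skip
j=5: 9>7, skip
j=6: 9>7, skip
j=7: 9>7, skip
j=8: 8>7, skip
j=9: 9>7, skip
swap(3,10) ⇒ [6,6,7,7,8,9,9,9,8,9,8]; return 3

[6,6,7,7,8,9,9,9,8,9,8]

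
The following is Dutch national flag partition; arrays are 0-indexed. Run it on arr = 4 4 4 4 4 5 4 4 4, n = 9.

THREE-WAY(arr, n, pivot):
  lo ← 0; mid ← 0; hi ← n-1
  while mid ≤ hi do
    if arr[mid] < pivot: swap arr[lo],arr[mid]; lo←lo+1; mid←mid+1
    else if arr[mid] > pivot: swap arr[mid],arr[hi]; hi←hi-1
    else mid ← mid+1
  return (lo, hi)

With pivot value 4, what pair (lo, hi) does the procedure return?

(0, 7)

pivot = 4; lo=0, mid=0, hi=8
arr[mid]=4=4: mid=1
arr[mid]=4=4: mid=2
arr[mid]=4=4: mid=3
arr[mid]=4=4: mid=4
arr[mid]=4=4: mid=5
arr[mid]=5>4: swap arr[5],arr[8]; hi=7 → 4 4 4 4 4 4 4 4 5
arr[mid]=4=4: mid=6
arr[mid]=4=4: mid=7
arr[mid]=4=4: mid=8
end: lo=0, hi=7; arr = 4 4 4 4 4 4 4 4 5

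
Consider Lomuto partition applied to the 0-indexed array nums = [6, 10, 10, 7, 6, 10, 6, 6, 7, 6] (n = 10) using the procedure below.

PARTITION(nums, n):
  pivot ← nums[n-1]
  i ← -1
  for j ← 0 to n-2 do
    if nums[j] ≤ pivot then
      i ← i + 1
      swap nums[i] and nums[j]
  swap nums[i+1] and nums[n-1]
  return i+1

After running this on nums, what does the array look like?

[6, 6, 6, 6, 6, 10, 10, 7, 7, 10]

pivot=6, i=-1
j=0: 6≤6, i=0, swap(0,0) ⇒ [6, 10, 10, 7, 6, 10, 6, 6, 7, 6]
j=1: 10>6, skip
j=2: 10>6, skip
j=3: 7>6, skip
j=4: 6≤6, i=1, swap(1,4) ⇒ [6, 6, 10, 7, 10, 10, 6, 6, 7, 6]
j=5: 10>6, skip
j=6: 6≤6, i=2, swap(2,6) ⇒ [6, 6, 6, 7, 10, 10, 10, 6, 7, 6]
j=7: 6≤6, i=3, swap(3,7) ⇒ [6, 6, 6, 6, 10, 10, 10, 7, 7, 6]
j=8: 7>6, skip
swap(4,9) ⇒ [6, 6, 6, 6, 6, 10, 10, 7, 7, 10]; return 4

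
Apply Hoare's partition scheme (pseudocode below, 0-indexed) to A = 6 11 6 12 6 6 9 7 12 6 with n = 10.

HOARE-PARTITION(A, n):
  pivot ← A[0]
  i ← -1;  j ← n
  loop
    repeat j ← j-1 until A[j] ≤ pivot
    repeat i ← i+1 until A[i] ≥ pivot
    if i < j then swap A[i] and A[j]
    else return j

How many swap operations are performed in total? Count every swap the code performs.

3

pivot = A[0] = 6; i = -1, j = 10
j→9 (A[9]=6≤6), i→0 (A[0]=6≥6); i<j, swap → 6 11 6 12 6 6 9 7 12 6
j→5 (A[5]=6≤6), i→1 (A[1]=11≥6); i<j, swap → 6 6 6 12 6 11 9 7 12 6
j→4 (A[4]=6≤6), i→2 (A[2]=6≥6); i<j, swap → 6 6 6 12 6 11 9 7 12 6
j→2, i→3; i≥j, return j=2. A = 6 6 6 12 6 11 9 7 12 6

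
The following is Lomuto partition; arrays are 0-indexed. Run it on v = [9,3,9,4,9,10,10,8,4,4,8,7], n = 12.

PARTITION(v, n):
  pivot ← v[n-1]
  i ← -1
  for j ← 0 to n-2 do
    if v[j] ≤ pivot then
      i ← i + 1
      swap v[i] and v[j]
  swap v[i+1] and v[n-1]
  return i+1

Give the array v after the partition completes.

[3,4,4,4,7,10,10,8,9,9,8,9]

pivot=7, i=-1
j=0: 9>7, skip
j=1: 3≤7, i=0, swap(0,1) ⇒ [3,9,9,4,9,10,10,8,4,4,8,7]
j=2: 9>7, skip
j=3: 4≤7, i=1, swap(1,3) ⇒ [3,4,9,9,9,10,10,8,4,4,8,7]
j=4: 9>7, skip
j=5: 10>7, skip
j=6: 10>7, skip
j=7: 8>7, skip
j=8: 4≤7, i=2, swap(2,8) ⇒ [3,4,4,9,9,10,10,8,9,4,8,7]
j=9: 4≤7, i=3, swap(3,9) ⇒ [3,4,4,4,9,10,10,8,9,9,8,7]
j=10: 8>7, skip
swap(4,11) ⇒ [3,4,4,4,7,10,10,8,9,9,8,9]; return 4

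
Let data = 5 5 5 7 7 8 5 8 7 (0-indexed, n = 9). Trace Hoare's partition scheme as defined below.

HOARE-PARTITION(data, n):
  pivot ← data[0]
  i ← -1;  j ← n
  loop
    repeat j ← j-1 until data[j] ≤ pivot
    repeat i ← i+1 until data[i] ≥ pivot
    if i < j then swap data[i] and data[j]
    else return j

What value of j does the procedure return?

pivot=5
j stops at 6 (5), i stops at 0 (5); swap ⇒ 5 5 5 7 7 8 5 8 7
j stops at 2 (5), i stops at 1 (5); swap ⇒ 5 5 5 7 7 8 5 8 7
j stops at 1, i stops at 2; i≥j ⇒ return 1. data=5 5 5 7 7 8 5 8 7

1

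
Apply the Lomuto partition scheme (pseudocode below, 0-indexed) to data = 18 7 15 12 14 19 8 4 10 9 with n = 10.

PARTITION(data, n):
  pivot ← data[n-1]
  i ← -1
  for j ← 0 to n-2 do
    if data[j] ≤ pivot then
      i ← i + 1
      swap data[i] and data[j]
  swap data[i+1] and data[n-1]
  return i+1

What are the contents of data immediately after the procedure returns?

7 8 4 9 14 19 18 15 10 12

pivot=9, i=-1
j=0: 18>9, skip
j=1: 7≤9, i=0, swap(0,1) ⇒ 7 18 15 12 14 19 8 4 10 9
j=2: 15>9, skip
j=3: 12>9, skip
j=4: 14>9, skip
j=5: 19>9, skip
j=6: 8≤9, i=1, swap(1,6) ⇒ 7 8 15 12 14 19 18 4 10 9
j=7: 4≤9, i=2, swap(2,7) ⇒ 7 8 4 12 14 19 18 15 10 9
j=8: 10>9, skip
swap(3,9) ⇒ 7 8 4 9 14 19 18 15 10 12; return 3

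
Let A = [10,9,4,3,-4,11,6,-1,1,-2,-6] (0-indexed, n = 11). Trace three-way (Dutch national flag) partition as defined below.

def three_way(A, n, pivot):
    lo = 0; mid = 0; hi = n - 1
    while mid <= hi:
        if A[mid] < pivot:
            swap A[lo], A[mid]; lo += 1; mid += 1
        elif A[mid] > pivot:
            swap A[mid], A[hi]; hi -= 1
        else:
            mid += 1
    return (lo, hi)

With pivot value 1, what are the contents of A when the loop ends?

[-6,-2,-1,-4,1,6,11,3,4,9,10]

lo=0 mid=0 hi=10
10>1: swap(0,10), hi=9 ⇒ [-6,9,4,3,-4,11,6,-1,1,-2,10]
-6<1: swap(0,0), lo=1 mid=1 ⇒ [-6,9,4,3,-4,11,6,-1,1,-2,10]
9>1: swap(1,9), hi=8 ⇒ [-6,-2,4,3,-4,11,6,-1,1,9,10]
-2<1: swap(1,1), lo=2 mid=2 ⇒ [-6,-2,4,3,-4,11,6,-1,1,9,10]
4>1: swap(2,8), hi=7 ⇒ [-6,-2,1,3,-4,11,6,-1,4,9,10]
1=1: mid=3
3>1: swap(3,7), hi=6 ⇒ [-6,-2,1,-1,-4,11,6,3,4,9,10]
-1<1: swap(2,3), lo=3 mid=4 ⇒ [-6,-2,-1,1,-4,11,6,3,4,9,10]
-4<1: swap(3,4), lo=4 mid=5 ⇒ [-6,-2,-1,-4,1,11,6,3,4,9,10]
11>1: swap(5,6), hi=5 ⇒ [-6,-2,-1,-4,1,6,11,3,4,9,10]
6>1: swap(5,5), hi=4 ⇒ [-6,-2,-1,-4,1,6,11,3,4,9,10]
done. lo=4 hi=4; A=[-6,-2,-1,-4,1,6,11,3,4,9,10]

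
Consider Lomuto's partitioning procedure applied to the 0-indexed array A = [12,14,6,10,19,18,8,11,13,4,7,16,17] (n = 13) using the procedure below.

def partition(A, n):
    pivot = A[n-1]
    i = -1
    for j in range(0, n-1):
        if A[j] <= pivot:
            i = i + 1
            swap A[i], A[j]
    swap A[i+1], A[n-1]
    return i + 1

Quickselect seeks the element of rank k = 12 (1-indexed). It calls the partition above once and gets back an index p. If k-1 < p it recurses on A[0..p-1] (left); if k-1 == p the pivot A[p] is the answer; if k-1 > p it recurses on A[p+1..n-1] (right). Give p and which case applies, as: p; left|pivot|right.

pivot = A[12] = 17; i = -1
j=0: A[0]=12 ≤ 17 → i=0, swap A[0],A[0] (no change) → [12,14,6,10,19,18,8,11,13,4,7,16,17]
j=1: A[1]=14 ≤ 17 → i=1, swap A[1],A[1] (no change) → [12,14,6,10,19,18,8,11,13,4,7,16,17]
j=2: A[2]=6 ≤ 17 → i=2, swap A[2],A[2] (no change) → [12,14,6,10,19,18,8,11,13,4,7,16,17]
j=3: A[3]=10 ≤ 17 → i=3, swap A[3],A[3] (no change) → [12,14,6,10,19,18,8,11,13,4,7,16,17]
j=4: A[4]=19 > 17 → no swap
j=5: A[5]=18 > 17 → no swap
j=6: A[6]=8 ≤ 17 → i=4, swap A[4],A[6] → [12,14,6,10,8,18,19,11,13,4,7,16,17]
j=7: A[7]=11 ≤ 17 → i=5, swap A[5],A[7] → [12,14,6,10,8,11,19,18,13,4,7,16,17]
j=8: A[8]=13 ≤ 17 → i=6, swap A[6],A[8] → [12,14,6,10,8,11,13,18,19,4,7,16,17]
j=9: A[9]=4 ≤ 17 → i=7, swap A[7],A[9] → [12,14,6,10,8,11,13,4,19,18,7,16,17]
j=10: A[10]=7 ≤ 17 → i=8, swap A[8],A[10] → [12,14,6,10,8,11,13,4,7,18,19,16,17]
j=11: A[11]=16 ≤ 17 → i=9, swap A[9],A[11] → [12,14,6,10,8,11,13,4,7,16,19,18,17]
final swap A[10],A[12] → [12,14,6,10,8,11,13,4,7,16,17,18,19]; return 10
p = 10; k-1 = 11 > 10 ⇒ right

10; right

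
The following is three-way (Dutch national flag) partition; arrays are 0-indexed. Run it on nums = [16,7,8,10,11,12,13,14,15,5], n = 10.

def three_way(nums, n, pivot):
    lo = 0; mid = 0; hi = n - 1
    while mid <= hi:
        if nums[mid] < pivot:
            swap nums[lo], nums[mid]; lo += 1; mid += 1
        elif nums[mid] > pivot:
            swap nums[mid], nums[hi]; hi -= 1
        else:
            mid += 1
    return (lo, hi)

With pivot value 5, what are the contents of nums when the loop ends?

[5,8,10,11,12,13,14,15,7,16]

lo=0 mid=0 hi=9
16>5: swap(0,9), hi=8 ⇒ [5,7,8,10,11,12,13,14,15,16]
5=5: mid=1
7>5: swap(1,8), hi=7 ⇒ [5,15,8,10,11,12,13,14,7,16]
15>5: swap(1,7), hi=6 ⇒ [5,14,8,10,11,12,13,15,7,16]
14>5: swap(1,6), hi=5 ⇒ [5,13,8,10,11,12,14,15,7,16]
13>5: swap(1,5), hi=4 ⇒ [5,12,8,10,11,13,14,15,7,16]
12>5: swap(1,4), hi=3 ⇒ [5,11,8,10,12,13,14,15,7,16]
11>5: swap(1,3), hi=2 ⇒ [5,10,8,11,12,13,14,15,7,16]
10>5: swap(1,2), hi=1 ⇒ [5,8,10,11,12,13,14,15,7,16]
8>5: swap(1,1), hi=0 ⇒ [5,8,10,11,12,13,14,15,7,16]
done. lo=0 hi=0; nums=[5,8,10,11,12,13,14,15,7,16]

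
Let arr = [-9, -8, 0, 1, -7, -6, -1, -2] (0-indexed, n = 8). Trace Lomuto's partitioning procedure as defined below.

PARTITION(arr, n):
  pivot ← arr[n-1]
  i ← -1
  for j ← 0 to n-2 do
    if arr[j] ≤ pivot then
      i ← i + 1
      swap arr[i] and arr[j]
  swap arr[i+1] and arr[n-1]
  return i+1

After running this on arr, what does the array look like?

pivot = arr[7] = -2; i = -1
j=0: arr[0]=-9 ≤ -2 → i=0, swap arr[0],arr[0] (no change) → [-9, -8, 0, 1, -7, -6, -1, -2]
j=1: arr[1]=-8 ≤ -2 → i=1, swap arr[1],arr[1] (no change) → [-9, -8, 0, 1, -7, -6, -1, -2]
j=2: arr[2]=0 > -2 → no swap
j=3: arr[3]=1 > -2 → no swap
j=4: arr[4]=-7 ≤ -2 → i=2, swap arr[2],arr[4] → [-9, -8, -7, 1, 0, -6, -1, -2]
j=5: arr[5]=-6 ≤ -2 → i=3, swap arr[3],arr[5] → [-9, -8, -7, -6, 0, 1, -1, -2]
j=6: arr[6]=-1 > -2 → no swap
final swap arr[4],arr[7] → [-9, -8, -7, -6, -2, 1, -1, 0]; return 4

[-9, -8, -7, -6, -2, 1, -1, 0]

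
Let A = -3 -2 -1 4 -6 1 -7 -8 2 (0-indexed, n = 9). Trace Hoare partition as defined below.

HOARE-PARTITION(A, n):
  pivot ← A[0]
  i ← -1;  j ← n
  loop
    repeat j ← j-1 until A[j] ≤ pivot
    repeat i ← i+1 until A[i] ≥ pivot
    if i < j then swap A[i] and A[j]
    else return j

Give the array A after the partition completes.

-8 -7 -6 4 -1 1 -2 -3 2

pivot = A[0] = -3; i = -1, j = 9
j→7 (A[7]=-8≤-3), i→0 (A[0]=-3≥-3); i<j, swap → -8 -2 -1 4 -6 1 -7 -3 2
j→6 (A[6]=-7≤-3), i→1 (A[1]=-2≥-3); i<j, swap → -8 -7 -1 4 -6 1 -2 -3 2
j→4 (A[4]=-6≤-3), i→2 (A[2]=-1≥-3); i<j, swap → -8 -7 -6 4 -1 1 -2 -3 2
j→2, i→3; i≥j, return j=2. A = -8 -7 -6 4 -1 1 -2 -3 2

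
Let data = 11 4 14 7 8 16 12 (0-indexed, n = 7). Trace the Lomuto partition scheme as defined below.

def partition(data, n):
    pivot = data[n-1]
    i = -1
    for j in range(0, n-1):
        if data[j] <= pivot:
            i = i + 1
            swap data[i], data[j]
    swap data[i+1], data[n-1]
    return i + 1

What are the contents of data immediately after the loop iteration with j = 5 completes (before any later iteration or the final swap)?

pivot=12, i=-1
j=0: 11≤12, i=0, swap(0,0) ⇒ 11 4 14 7 8 16 12
j=1: 4≤12, i=1, swap(1,1) ⇒ 11 4 14 7 8 16 12
j=2: 14>12, skip
j=3: 7≤12, i=2, swap(2,3) ⇒ 11 4 7 14 8 16 12
j=4: 8≤12, i=3, swap(3,4) ⇒ 11 4 7 8 14 16 12
j=5: 16>12, skip
(after j=5) data = 11 4 7 8 14 16 12

11 4 7 8 14 16 12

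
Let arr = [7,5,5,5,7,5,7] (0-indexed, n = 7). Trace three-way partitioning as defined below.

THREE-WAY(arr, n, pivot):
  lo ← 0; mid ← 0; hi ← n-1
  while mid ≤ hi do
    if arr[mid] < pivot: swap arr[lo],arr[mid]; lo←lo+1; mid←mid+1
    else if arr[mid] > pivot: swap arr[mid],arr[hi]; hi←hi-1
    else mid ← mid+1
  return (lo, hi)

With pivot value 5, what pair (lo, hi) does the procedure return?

(0, 3)

lo=0 mid=0 hi=6
7>5: swap(0,6), hi=5 ⇒ [7,5,5,5,7,5,7]
7>5: swap(0,5), hi=4 ⇒ [5,5,5,5,7,7,7]
5=5: mid=1
5=5: mid=2
5=5: mid=3
5=5: mid=4
7>5: swap(4,4), hi=3 ⇒ [5,5,5,5,7,7,7]
done. lo=0 hi=3; arr=[5,5,5,5,7,7,7]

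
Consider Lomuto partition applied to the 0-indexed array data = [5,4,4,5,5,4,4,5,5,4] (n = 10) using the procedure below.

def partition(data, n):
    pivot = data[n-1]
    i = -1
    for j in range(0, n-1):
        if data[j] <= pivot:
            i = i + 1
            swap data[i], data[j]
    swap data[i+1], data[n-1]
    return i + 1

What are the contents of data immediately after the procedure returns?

[4,4,4,4,4,5,5,5,5,5]

pivot = data[9] = 4; i = -1
j=0: data[0]=5 > 4 → no swap
j=1: data[1]=4 ≤ 4 → i=0, swap data[0],data[1] → [4,5,4,5,5,4,4,5,5,4]
j=2: data[2]=4 ≤ 4 → i=1, swap data[1],data[2] → [4,4,5,5,5,4,4,5,5,4]
j=3: data[3]=5 > 4 → no swap
j=4: data[4]=5 > 4 → no swap
j=5: data[5]=4 ≤ 4 → i=2, swap data[2],data[5] → [4,4,4,5,5,5,4,5,5,4]
j=6: data[6]=4 ≤ 4 → i=3, swap data[3],data[6] → [4,4,4,4,5,5,5,5,5,4]
j=7: data[7]=5 > 4 → no swap
j=8: data[8]=5 > 4 → no swap
final swap data[4],data[9] → [4,4,4,4,4,5,5,5,5,5]; return 4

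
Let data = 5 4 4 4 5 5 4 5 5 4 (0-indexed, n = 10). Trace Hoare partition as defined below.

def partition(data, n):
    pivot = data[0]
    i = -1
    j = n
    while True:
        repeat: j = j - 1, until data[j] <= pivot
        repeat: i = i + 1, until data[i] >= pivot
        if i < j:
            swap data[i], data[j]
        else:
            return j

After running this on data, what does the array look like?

pivot=5
j stops at 9 (4), i stops at 0 (5); swap ⇒ 4 4 4 4 5 5 4 5 5 5
j stops at 8 (5), i stops at 4 (5); swap ⇒ 4 4 4 4 5 5 4 5 5 5
j stops at 7 (5), i stops at 5 (5); swap ⇒ 4 4 4 4 5 5 4 5 5 5
j stops at 6, i stops at 7; i≥j ⇒ return 6. data=4 4 4 4 5 5 4 5 5 5

4 4 4 4 5 5 4 5 5 5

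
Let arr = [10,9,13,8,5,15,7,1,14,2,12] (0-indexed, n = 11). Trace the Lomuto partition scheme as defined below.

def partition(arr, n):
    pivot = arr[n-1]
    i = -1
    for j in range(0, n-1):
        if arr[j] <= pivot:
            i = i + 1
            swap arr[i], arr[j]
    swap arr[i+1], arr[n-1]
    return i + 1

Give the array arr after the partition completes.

[10,9,8,5,7,1,2,12,14,13,15]

pivot = arr[10] = 12; i = -1
j=0: arr[0]=10 ≤ 12 → i=0, swap arr[0],arr[0] (no change) → [10,9,13,8,5,15,7,1,14,2,12]
j=1: arr[1]=9 ≤ 12 → i=1, swap arr[1],arr[1] (no change) → [10,9,13,8,5,15,7,1,14,2,12]
j=2: arr[2]=13 > 12 → no swap
j=3: arr[3]=8 ≤ 12 → i=2, swap arr[2],arr[3] → [10,9,8,13,5,15,7,1,14,2,12]
j=4: arr[4]=5 ≤ 12 → i=3, swap arr[3],arr[4] → [10,9,8,5,13,15,7,1,14,2,12]
j=5: arr[5]=15 > 12 → no swap
j=6: arr[6]=7 ≤ 12 → i=4, swap arr[4],arr[6] → [10,9,8,5,7,15,13,1,14,2,12]
j=7: arr[7]=1 ≤ 12 → i=5, swap arr[5],arr[7] → [10,9,8,5,7,1,13,15,14,2,12]
j=8: arr[8]=14 > 12 → no swap
j=9: arr[9]=2 ≤ 12 → i=6, swap arr[6],arr[9] → [10,9,8,5,7,1,2,15,14,13,12]
final swap arr[7],arr[10] → [10,9,8,5,7,1,2,12,14,13,15]; return 7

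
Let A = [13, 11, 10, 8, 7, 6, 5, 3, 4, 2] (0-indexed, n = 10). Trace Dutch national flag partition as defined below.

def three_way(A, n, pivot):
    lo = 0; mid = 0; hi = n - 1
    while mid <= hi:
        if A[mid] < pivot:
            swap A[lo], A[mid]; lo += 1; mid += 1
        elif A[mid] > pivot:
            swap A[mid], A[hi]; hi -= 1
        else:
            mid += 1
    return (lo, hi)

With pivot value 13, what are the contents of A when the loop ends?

lo=0 mid=0 hi=9
13=13: mid=1
11<13: swap(0,1), lo=1 mid=2 ⇒ [11, 13, 10, 8, 7, 6, 5, 3, 4, 2]
10<13: swap(1,2), lo=2 mid=3 ⇒ [11, 10, 13, 8, 7, 6, 5, 3, 4, 2]
8<13: swap(2,3), lo=3 mid=4 ⇒ [11, 10, 8, 13, 7, 6, 5, 3, 4, 2]
7<13: swap(3,4), lo=4 mid=5 ⇒ [11, 10, 8, 7, 13, 6, 5, 3, 4, 2]
6<13: swap(4,5), lo=5 mid=6 ⇒ [11, 10, 8, 7, 6, 13, 5, 3, 4, 2]
5<13: swap(5,6), lo=6 mid=7 ⇒ [11, 10, 8, 7, 6, 5, 13, 3, 4, 2]
3<13: swap(6,7), lo=7 mid=8 ⇒ [11, 10, 8, 7, 6, 5, 3, 13, 4, 2]
4<13: swap(7,8), lo=8 mid=9 ⇒ [11, 10, 8, 7, 6, 5, 3, 4, 13, 2]
2<13: swap(8,9), lo=9 mid=10 ⇒ [11, 10, 8, 7, 6, 5, 3, 4, 2, 13]
done. lo=9 hi=9; A=[11, 10, 8, 7, 6, 5, 3, 4, 2, 13]

[11, 10, 8, 7, 6, 5, 3, 4, 2, 13]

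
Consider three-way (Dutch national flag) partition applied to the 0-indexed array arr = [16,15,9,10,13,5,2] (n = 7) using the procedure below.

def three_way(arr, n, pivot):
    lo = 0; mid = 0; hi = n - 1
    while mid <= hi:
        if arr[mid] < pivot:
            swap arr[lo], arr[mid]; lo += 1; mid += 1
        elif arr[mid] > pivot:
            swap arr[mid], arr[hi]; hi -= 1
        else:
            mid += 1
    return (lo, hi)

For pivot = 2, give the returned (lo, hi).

pivot = 2; lo=0, mid=0, hi=6
arr[mid]=16>2: swap arr[0],arr[6]; hi=5 → [2,15,9,10,13,5,16]
arr[mid]=2=2: mid=1
arr[mid]=15>2: swap arr[1],arr[5]; hi=4 → [2,5,9,10,13,15,16]
arr[mid]=5>2: swap arr[1],arr[4]; hi=3 → [2,13,9,10,5,15,16]
arr[mid]=13>2: swap arr[1],arr[3]; hi=2 → [2,10,9,13,5,15,16]
arr[mid]=10>2: swap arr[1],arr[2]; hi=1 → [2,9,10,13,5,15,16]
arr[mid]=9>2: swap arr[1],arr[1]; hi=0 → [2,9,10,13,5,15,16]
end: lo=0, hi=0; arr = [2,9,10,13,5,15,16]

(0, 0)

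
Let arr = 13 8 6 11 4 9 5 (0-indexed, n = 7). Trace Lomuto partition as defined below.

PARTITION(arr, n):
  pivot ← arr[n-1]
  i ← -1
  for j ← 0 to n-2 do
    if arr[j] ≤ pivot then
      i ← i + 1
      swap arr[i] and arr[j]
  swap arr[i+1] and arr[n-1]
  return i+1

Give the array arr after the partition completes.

4 5 6 11 13 9 8

pivot=5, i=-1
j=0: 13>5, skip
j=1: 8>5, skip
j=2: 6>5, skip
j=3: 11>5, skip
j=4: 4≤5, i=0, swap(0,4) ⇒ 4 8 6 11 13 9 5
j=5: 9>5, skip
swap(1,6) ⇒ 4 5 6 11 13 9 8; return 1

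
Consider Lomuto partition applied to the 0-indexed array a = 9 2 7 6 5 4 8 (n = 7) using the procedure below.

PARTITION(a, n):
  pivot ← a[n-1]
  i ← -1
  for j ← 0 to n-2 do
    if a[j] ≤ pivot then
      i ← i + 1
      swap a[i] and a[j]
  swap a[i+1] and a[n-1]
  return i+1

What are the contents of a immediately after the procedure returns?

pivot = a[6] = 8; i = -1
j=0: a[0]=9 > 8 → no swap
j=1: a[1]=2 ≤ 8 → i=0, swap a[0],a[1] → 2 9 7 6 5 4 8
j=2: a[2]=7 ≤ 8 → i=1, swap a[1],a[2] → 2 7 9 6 5 4 8
j=3: a[3]=6 ≤ 8 → i=2, swap a[2],a[3] → 2 7 6 9 5 4 8
j=4: a[4]=5 ≤ 8 → i=3, swap a[3],a[4] → 2 7 6 5 9 4 8
j=5: a[5]=4 ≤ 8 → i=4, swap a[4],a[5] → 2 7 6 5 4 9 8
final swap a[5],a[6] → 2 7 6 5 4 8 9; return 5

2 7 6 5 4 8 9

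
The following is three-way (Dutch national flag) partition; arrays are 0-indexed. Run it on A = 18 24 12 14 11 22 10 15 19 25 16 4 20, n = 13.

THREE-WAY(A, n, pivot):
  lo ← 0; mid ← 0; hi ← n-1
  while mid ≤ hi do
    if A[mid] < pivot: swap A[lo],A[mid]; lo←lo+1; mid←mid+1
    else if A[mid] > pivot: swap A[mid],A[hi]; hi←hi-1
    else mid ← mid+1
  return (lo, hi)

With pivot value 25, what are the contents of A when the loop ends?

pivot = 25; lo=0, mid=0, hi=12
A[mid]=18<25: swap A[0],A[0]; lo=1,mid=1 → 18 24 12 14 11 22 10 15 19 25 16 4 20
A[mid]=24<25: swap A[1],A[1]; lo=2,mid=2 → 18 24 12 14 11 22 10 15 19 25 16 4 20
A[mid]=12<25: swap A[2],A[2]; lo=3,mid=3 → 18 24 12 14 11 22 10 15 19 25 16 4 20
A[mid]=14<25: swap A[3],A[3]; lo=4,mid=4 → 18 24 12 14 11 22 10 15 19 25 16 4 20
A[mid]=11<25: swap A[4],A[4]; lo=5,mid=5 → 18 24 12 14 11 22 10 15 19 25 16 4 20
A[mid]=22<25: swap A[5],A[5]; lo=6,mid=6 → 18 24 12 14 11 22 10 15 19 25 16 4 20
A[mid]=10<25: swap A[6],A[6]; lo=7,mid=7 → 18 24 12 14 11 22 10 15 19 25 16 4 20
A[mid]=15<25: swap A[7],A[7]; lo=8,mid=8 → 18 24 12 14 11 22 10 15 19 25 16 4 20
A[mid]=19<25: swap A[8],A[8]; lo=9,mid=9 → 18 24 12 14 11 22 10 15 19 25 16 4 20
A[mid]=25=25: mid=10
A[mid]=16<25: swap A[9],A[10]; lo=10,mid=11 → 18 24 12 14 11 22 10 15 19 16 25 4 20
A[mid]=4<25: swap A[10],A[11]; lo=11,mid=12 → 18 24 12 14 11 22 10 15 19 16 4 25 20
A[mid]=20<25: swap A[11],A[12]; lo=12,mid=13 → 18 24 12 14 11 22 10 15 19 16 4 20 25
end: lo=12, hi=12; A = 18 24 12 14 11 22 10 15 19 16 4 20 25

18 24 12 14 11 22 10 15 19 16 4 20 25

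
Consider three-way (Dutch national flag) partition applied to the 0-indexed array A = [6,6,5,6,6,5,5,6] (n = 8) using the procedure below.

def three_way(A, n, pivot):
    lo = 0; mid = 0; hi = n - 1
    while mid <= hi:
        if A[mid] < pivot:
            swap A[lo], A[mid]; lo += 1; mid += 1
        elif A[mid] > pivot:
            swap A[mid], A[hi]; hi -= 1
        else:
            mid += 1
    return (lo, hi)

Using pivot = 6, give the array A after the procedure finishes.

lo=0 mid=0 hi=7
6=6: mid=1
6=6: mid=2
5<6: swap(0,2), lo=1 mid=3 ⇒ [5,6,6,6,6,5,5,6]
6=6: mid=4
6=6: mid=5
5<6: swap(1,5), lo=2 mid=6 ⇒ [5,5,6,6,6,6,5,6]
5<6: swap(2,6), lo=3 mid=7 ⇒ [5,5,5,6,6,6,6,6]
6=6: mid=8
done. lo=3 hi=7; A=[5,5,5,6,6,6,6,6]

[5,5,5,6,6,6,6,6]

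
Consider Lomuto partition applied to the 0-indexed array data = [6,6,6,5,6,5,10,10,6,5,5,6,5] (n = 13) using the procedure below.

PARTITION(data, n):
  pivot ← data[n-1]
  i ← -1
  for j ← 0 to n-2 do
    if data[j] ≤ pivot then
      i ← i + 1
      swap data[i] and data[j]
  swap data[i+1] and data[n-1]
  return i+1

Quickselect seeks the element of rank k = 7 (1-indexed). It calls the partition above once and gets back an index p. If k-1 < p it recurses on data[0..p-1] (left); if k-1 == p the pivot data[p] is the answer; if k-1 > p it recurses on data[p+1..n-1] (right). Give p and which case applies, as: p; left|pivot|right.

4; right

pivot = data[12] = 5; i = -1
j=0: data[0]=6 > 5 → no swap
j=1: data[1]=6 > 5 → no swap
j=2: data[2]=6 > 5 → no swap
j=3: data[3]=5 ≤ 5 → i=0, swap data[0],data[3] → [5,6,6,6,6,5,10,10,6,5,5,6,5]
j=4: data[4]=6 > 5 → no swap
j=5: data[5]=5 ≤ 5 → i=1, swap data[1],data[5] → [5,5,6,6,6,6,10,10,6,5,5,6,5]
j=6: data[6]=10 > 5 → no swap
j=7: data[7]=10 > 5 → no swap
j=8: data[8]=6 > 5 → no swap
j=9: data[9]=5 ≤ 5 → i=2, swap data[2],data[9] → [5,5,5,6,6,6,10,10,6,6,5,6,5]
j=10: data[10]=5 ≤ 5 → i=3, swap data[3],data[10] → [5,5,5,5,6,6,10,10,6,6,6,6,5]
j=11: data[11]=6 > 5 → no swap
final swap data[4],data[12] → [5,5,5,5,5,6,10,10,6,6,6,6,6]; return 4
p = 4; k-1 = 6 > 4 ⇒ right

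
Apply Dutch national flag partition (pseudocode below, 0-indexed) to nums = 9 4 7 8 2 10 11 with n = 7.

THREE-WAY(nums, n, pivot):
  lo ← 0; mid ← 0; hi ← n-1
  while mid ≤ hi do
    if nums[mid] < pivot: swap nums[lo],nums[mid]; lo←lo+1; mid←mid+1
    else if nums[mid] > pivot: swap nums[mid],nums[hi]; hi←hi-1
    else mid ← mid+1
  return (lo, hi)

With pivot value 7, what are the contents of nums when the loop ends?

2 4 7 8 10 11 9

pivot = 7; lo=0, mid=0, hi=6
nums[mid]=9>7: swap nums[0],nums[6]; hi=5 → 11 4 7 8 2 10 9
nums[mid]=11>7: swap nums[0],nums[5]; hi=4 → 10 4 7 8 2 11 9
nums[mid]=10>7: swap nums[0],nums[4]; hi=3 → 2 4 7 8 10 11 9
nums[mid]=2<7: swap nums[0],nums[0]; lo=1,mid=1 → 2 4 7 8 10 11 9
nums[mid]=4<7: swap nums[1],nums[1]; lo=2,mid=2 → 2 4 7 8 10 11 9
nums[mid]=7=7: mid=3
nums[mid]=8>7: swap nums[3],nums[3]; hi=2 → 2 4 7 8 10 11 9
end: lo=2, hi=2; nums = 2 4 7 8 10 11 9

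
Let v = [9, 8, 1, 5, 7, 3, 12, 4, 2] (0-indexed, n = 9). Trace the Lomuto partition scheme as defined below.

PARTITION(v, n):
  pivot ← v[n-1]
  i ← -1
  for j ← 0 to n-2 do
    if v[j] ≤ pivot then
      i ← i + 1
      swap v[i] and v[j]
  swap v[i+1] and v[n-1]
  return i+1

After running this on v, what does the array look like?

[1, 2, 9, 5, 7, 3, 12, 4, 8]

pivot=2, i=-1
j=0: 9>2, skip
j=1: 8>2, skip
j=2: 1≤2, i=0, swap(0,2) ⇒ [1, 8, 9, 5, 7, 3, 12, 4, 2]
j=3: 5>2, skip
j=4: 7>2, skip
j=5: 3>2, skip
j=6: 12>2, skip
j=7: 4>2, skip
swap(1,8) ⇒ [1, 2, 9, 5, 7, 3, 12, 4, 8]; return 1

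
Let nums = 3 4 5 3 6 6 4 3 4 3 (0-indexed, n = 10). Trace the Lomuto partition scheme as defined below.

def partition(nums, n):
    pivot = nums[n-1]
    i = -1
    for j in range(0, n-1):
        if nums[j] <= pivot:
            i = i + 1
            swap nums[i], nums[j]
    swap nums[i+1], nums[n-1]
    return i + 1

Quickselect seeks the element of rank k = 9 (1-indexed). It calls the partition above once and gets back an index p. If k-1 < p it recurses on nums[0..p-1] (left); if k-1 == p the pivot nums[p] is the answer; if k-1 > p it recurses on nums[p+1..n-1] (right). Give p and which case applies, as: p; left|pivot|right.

pivot=3, i=-1
j=0: 3≤3, i=0, swap(0,0) ⇒ 3 4 5 3 6 6 4 3 4 3
j=1: 4>3, skip
j=2: 5>3, skip
j=3: 3≤3, i=1, swap(1,3) ⇒ 3 3 5 4 6 6 4 3 4 3
j=4: 6>3, skip
j=5: 6>3, skip
j=6: 4>3, skip
j=7: 3≤3, i=2, swap(2,7) ⇒ 3 3 3 4 6 6 4 5 4 3
j=8: 4>3, skip
swap(3,9) ⇒ 3 3 3 3 6 6 4 5 4 4; return 3
p = 3; k-1 = 8 > 3 ⇒ right

3; right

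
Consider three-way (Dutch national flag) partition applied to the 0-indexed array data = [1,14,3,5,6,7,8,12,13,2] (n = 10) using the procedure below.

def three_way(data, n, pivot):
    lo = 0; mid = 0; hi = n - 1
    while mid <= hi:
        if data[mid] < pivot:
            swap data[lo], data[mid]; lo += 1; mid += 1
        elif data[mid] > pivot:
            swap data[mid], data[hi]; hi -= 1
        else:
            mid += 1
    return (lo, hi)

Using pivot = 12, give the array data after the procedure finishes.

lo=0 mid=0 hi=9
1<12: swap(0,0), lo=1 mid=1 ⇒ [1,14,3,5,6,7,8,12,13,2]
14>12: swap(1,9), hi=8 ⇒ [1,2,3,5,6,7,8,12,13,14]
2<12: swap(1,1), lo=2 mid=2 ⇒ [1,2,3,5,6,7,8,12,13,14]
3<12: swap(2,2), lo=3 mid=3 ⇒ [1,2,3,5,6,7,8,12,13,14]
5<12: swap(3,3), lo=4 mid=4 ⇒ [1,2,3,5,6,7,8,12,13,14]
6<12: swap(4,4), lo=5 mid=5 ⇒ [1,2,3,5,6,7,8,12,13,14]
7<12: swap(5,5), lo=6 mid=6 ⇒ [1,2,3,5,6,7,8,12,13,14]
8<12: swap(6,6), lo=7 mid=7 ⇒ [1,2,3,5,6,7,8,12,13,14]
12=12: mid=8
13>12: swap(8,8), hi=7 ⇒ [1,2,3,5,6,7,8,12,13,14]
done. lo=7 hi=7; data=[1,2,3,5,6,7,8,12,13,14]

[1,2,3,5,6,7,8,12,13,14]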